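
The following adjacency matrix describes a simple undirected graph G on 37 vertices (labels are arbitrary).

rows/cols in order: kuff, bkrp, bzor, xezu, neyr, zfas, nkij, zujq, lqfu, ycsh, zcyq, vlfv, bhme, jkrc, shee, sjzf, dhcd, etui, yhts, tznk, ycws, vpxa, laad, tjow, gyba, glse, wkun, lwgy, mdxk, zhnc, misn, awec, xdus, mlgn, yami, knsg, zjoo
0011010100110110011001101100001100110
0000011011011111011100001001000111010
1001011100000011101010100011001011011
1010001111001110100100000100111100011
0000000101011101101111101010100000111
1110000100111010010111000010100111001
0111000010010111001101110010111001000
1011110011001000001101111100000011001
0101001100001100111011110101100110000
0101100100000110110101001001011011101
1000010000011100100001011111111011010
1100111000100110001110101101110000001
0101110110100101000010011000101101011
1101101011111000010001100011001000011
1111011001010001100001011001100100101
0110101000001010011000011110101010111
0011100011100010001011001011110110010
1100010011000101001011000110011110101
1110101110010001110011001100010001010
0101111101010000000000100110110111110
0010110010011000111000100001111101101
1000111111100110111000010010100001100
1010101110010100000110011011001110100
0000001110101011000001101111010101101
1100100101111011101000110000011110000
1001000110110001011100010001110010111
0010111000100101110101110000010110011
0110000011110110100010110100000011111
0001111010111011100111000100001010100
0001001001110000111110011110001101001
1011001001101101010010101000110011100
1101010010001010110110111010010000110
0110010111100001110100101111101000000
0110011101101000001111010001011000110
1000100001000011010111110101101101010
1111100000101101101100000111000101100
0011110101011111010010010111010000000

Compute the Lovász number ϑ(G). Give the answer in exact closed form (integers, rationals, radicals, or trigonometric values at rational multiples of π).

sqrt(37)

deg(kuff) = 18; N(kuff) = {bzor, xezu, zfas, zujq, zcyq, vlfv, jkrc, shee, etui, yhts, vpxa, laad, gyba, glse, misn, awec, yami, knsg}.
Vertex xdus has 18 neighbors: bkrp, bzor, zfas, zujq, lqfu, ycsh, zcyq, sjzf, dhcd, etui, tznk, laad, gyba, glse, wkun, lwgy, mdxk, misn.
N(yhts) = {kuff, bkrp, bzor, neyr, nkij, zujq, lqfu, vlfv, sjzf, dhcd, etui, ycws, vpxa, gyba, glse, zhnc, mlgn, knsg}, |N(yhts)| = 18.
N(wkun) = {bzor, neyr, zfas, nkij, zcyq, jkrc, sjzf, dhcd, etui, tznk, vpxa, laad, tjow, zhnc, awec, xdus, knsg, zjoo}, |N(wkun)| = 18.
deg(v) = 18 for all v (|V|=37); SR(37,18,8,9) — a Paley graph.
A has 3 distinct eigenvalues ≈ [18.0, 2.541381, -3.541381].
−37·(-sqrt(37)/2 - 1/2) / ((18)−(-sqrt(37)/2 - 1/2)) = sqrt(37) = ϑ(G).
ϑ(G) ≈ 6.082762530.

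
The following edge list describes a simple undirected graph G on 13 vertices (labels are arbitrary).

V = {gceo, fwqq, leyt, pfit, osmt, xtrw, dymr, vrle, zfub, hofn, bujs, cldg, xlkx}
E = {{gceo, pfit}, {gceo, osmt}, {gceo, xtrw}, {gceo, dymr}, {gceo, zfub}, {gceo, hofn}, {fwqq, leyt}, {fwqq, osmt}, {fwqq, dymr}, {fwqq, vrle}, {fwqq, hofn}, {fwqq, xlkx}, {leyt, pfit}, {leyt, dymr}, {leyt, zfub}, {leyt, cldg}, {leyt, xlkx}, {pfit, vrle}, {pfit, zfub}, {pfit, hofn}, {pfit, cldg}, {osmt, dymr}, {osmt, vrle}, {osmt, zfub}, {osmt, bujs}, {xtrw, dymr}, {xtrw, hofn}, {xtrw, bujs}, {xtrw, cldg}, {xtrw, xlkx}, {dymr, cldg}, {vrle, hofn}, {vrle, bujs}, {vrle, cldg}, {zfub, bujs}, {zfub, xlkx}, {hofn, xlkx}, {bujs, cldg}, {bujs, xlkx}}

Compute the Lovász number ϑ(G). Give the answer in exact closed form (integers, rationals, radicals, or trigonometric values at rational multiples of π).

N(zfub) = {gceo, leyt, pfit, osmt, bujs, xlkx}, |N(zfub)| = 6.
Vertex cldg has 6 neighbors: leyt, pfit, xtrw, dymr, vrle, bujs.
Vertex vrle has 6 neighbors: fwqq, pfit, osmt, hofn, bujs, cldg.
deg(fwqq) = 6; N(fwqq) = {leyt, osmt, dymr, vrle, hofn, xlkx}.
Every vertex has degree 6 (N=13); SR(13,6,2,3) — a Paley graph.
A has 3 distinct eigenvalues ≈ [6.0, 1.30278, -2.30278].
Lovász: ϑ = −13(-sqrt(13)/2 - 1/2)/(6+-(-sqrt(13)/2 - 1/2)) = sqrt(13).
ϑ(G) ≈ 3.6056.

sqrt(13)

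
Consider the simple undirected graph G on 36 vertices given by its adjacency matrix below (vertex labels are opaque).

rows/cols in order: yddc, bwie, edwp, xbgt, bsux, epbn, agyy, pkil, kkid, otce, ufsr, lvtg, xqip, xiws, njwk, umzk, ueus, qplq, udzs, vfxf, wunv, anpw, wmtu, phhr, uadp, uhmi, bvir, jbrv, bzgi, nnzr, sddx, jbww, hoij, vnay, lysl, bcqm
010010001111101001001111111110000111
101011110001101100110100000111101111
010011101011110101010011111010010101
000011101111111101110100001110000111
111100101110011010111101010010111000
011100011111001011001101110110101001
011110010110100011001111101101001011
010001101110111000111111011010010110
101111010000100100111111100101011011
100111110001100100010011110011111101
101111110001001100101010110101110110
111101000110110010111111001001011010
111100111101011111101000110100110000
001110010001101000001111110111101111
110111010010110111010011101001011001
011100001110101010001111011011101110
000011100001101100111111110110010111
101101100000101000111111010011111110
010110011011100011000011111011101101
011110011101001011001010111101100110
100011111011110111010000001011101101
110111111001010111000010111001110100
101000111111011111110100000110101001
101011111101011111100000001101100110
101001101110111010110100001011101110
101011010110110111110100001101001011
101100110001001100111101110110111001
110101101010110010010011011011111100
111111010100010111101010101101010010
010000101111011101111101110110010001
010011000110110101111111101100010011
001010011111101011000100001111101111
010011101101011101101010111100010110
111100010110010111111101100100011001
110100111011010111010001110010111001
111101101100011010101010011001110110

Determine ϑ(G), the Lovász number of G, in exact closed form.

8

deg(vfxf) = 21; N(vfxf) = {bwie, edwp, xbgt, bsux, pkil, kkid, otce, lvtg, njwk, ueus, qplq, wunv, wmtu, uadp, uhmi, bvir, jbrv, nnzr, sddx, vnay, lysl}.
deg(qplq) = 21; N(qplq) = {yddc, edwp, xbgt, epbn, agyy, xqip, njwk, udzs, vfxf, wunv, anpw, wmtu, phhr, uhmi, bzgi, nnzr, sddx, jbww, hoij, vnay, lysl}.
N(bvir) = {yddc, edwp, xbgt, agyy, pkil, lvtg, njwk, umzk, udzs, vfxf, wunv, anpw, phhr, uadp, uhmi, jbrv, bzgi, sddx, jbww, hoij, bcqm}, |N(bvir)| = 21.
deg(bsux) = 21; N(bsux) = {yddc, bwie, edwp, xbgt, agyy, kkid, otce, ufsr, xiws, njwk, ueus, udzs, vfxf, wunv, anpw, phhr, uhmi, bzgi, sddx, jbww, hoij}.
deg(v) = 21 for all v (|V|=36); Kneser-type, 2-subsets of [9].
spec(A) ≈ [21.0, 1.0, -6.0] (distinct, 5 d.p.).
Lovász: ϑ = −36(-6)/(21+-1*(-6)) = 8.
ϑ(G) ≈ 8.0000000.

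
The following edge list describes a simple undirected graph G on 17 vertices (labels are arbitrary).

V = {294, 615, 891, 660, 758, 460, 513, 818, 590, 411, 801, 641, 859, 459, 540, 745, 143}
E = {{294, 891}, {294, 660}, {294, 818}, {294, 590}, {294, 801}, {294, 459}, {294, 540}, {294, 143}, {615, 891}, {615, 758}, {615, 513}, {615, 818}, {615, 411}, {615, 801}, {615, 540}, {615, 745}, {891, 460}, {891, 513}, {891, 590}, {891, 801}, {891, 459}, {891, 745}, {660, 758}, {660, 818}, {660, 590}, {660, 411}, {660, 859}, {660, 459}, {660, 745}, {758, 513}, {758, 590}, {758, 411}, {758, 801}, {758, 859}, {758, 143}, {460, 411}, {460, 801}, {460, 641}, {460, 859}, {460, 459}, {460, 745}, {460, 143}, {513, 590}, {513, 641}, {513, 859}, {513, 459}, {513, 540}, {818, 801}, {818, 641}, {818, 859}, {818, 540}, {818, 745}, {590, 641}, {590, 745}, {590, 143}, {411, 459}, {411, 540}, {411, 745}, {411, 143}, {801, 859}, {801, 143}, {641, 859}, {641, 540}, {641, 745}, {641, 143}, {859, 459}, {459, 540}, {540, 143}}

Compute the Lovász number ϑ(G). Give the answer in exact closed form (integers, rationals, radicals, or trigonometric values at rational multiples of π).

sqrt(17)

N(859) = {660, 758, 460, 513, 818, 801, 641, 459}, |N(859)| = 8.
deg(590) = 8; N(590) = {294, 891, 660, 758, 513, 641, 745, 143}.
deg(143) = 8; N(143) = {294, 758, 460, 590, 411, 801, 641, 540}.
N(540) = {294, 615, 513, 818, 411, 641, 459, 143}, |N(540)| = 8.
8-regular, N=17; strongly regular (17,8,3,4).
spec(A) ≈ [8.0, 1.562, -2.562] (distinct, 3 d.p.).
Lovász: ϑ = −17(-sqrt(17)/2 - 1/2)/(8+-(-sqrt(17)/2 - 1/2)) = sqrt(17).
= 4.1231056… (decimal).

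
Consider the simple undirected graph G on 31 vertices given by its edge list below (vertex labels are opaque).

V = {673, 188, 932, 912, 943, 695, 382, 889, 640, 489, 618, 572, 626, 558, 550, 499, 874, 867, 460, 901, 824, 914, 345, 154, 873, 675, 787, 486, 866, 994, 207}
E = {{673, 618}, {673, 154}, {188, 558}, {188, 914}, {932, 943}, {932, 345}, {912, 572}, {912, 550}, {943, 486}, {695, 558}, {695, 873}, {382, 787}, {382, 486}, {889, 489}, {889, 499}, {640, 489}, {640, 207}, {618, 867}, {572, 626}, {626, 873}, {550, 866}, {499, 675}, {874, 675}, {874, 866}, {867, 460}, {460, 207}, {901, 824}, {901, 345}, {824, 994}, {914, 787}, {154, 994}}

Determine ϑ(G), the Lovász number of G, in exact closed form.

deg(901) = 2; N(901) = {824, 345}.
Vertex 618 has 2 neighbors: 673, 867.
deg(994) = 2; N(994) = {824, 154}.
N(489) = {889, 640}, |N(489)| = 2.
deg(v) = 2 for all v (|V|=31); connected 2-regular on 31 ⇒ C_{31}.
A has 16 distinct eigenvalues ≈ [2.0, 1.95906, 1.837916, 1.641527, 1.377934, 1.057928, 0.694611, 0.302856, -0.101298, -0.501305, -0.880788, -1.224212, -1.517516, -1.748693, -1.908279, -1.989739].
λ_max=2, λ_min=-2*cos(pi/31); ϑ = −31·λ_min/(λ_max−λ_min) = 31*cos(pi/31)/(cos(pi/31) + 1).
= 15.460135… (decimal).
Lovász sandwich 15 ≤ 31*cos(pi/31)/(cos(pi/31) + 1) ≤ 16: both strict.

31*cos(pi/31)/(cos(pi/31) + 1)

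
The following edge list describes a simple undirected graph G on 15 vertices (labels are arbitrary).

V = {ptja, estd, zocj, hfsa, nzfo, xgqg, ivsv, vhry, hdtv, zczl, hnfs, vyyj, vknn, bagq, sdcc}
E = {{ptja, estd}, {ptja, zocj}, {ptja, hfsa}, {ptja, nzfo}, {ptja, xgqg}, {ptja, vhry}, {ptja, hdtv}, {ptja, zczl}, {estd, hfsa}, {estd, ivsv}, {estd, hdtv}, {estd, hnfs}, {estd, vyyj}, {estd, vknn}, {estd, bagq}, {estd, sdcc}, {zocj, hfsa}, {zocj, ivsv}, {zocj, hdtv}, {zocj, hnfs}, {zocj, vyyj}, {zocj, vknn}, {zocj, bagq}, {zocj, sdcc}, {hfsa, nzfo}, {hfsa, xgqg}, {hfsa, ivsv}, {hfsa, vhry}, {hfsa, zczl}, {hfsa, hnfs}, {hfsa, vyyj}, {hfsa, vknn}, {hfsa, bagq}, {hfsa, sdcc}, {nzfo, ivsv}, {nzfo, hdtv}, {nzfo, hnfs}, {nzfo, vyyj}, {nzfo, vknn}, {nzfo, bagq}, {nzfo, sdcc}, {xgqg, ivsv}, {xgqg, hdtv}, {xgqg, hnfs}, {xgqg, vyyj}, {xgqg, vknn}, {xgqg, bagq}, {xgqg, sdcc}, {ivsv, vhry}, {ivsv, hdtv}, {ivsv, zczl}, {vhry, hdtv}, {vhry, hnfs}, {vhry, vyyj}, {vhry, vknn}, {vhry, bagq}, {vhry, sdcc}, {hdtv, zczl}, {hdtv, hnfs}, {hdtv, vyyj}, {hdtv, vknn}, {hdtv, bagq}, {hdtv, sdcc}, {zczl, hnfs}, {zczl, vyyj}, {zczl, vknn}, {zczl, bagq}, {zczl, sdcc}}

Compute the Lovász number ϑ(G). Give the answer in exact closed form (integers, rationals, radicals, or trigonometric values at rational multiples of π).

7

deg(sdcc) = 8; N(sdcc) = {estd, zocj, hfsa, nzfo, xgqg, vhry, hdtv, zczl}.
deg(hfsa) = 13; N(hfsa) = {ptja, estd, zocj, nzfo, xgqg, ivsv, vhry, zczl, hnfs, vyyj, vknn, bagq, sdcc}.
Vertex zocj has 9 neighbors: ptja, hfsa, ivsv, hdtv, hnfs, vyyj, vknn, bagq, sdcc.
N(xgqg) = {ptja, hfsa, ivsv, hdtv, hnfs, vyyj, vknn, bagq, sdcc}, |N(xgqg)| = 9.
Complete multipartite on [7, 6, 2]: sandwich collapses at ϑ=7.
ϑ(G) ≈ 7.00000000.
Check 7 ≤ 7 ≤ 7: collapsed.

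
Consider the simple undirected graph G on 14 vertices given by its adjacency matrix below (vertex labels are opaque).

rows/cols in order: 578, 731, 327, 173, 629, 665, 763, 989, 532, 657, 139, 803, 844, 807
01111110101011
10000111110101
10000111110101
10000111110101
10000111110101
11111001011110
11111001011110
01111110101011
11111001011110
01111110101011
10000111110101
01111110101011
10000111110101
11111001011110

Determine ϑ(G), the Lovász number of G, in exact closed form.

6

N(327) = {578, 665, 763, 989, 532, 657, 803, 807}, |N(327)| = 8.
N(629) = {578, 665, 763, 989, 532, 657, 803, 807}, |N(629)| = 8.
Vertex 807 has 10 neighbors: 578, 731, 327, 173, 629, 989, 657, 139, 803, 844.
deg(173) = 8; N(173) = {578, 665, 763, 989, 532, 657, 803, 807}.
K_{6,4,4} (perfect); ϑ(G) = α(G) = max{6,4,4} = 6.
ϑ(G) ≈ 6.0000.
Lovász sandwich 6 ≤ 6 ≤ 6: collapsed.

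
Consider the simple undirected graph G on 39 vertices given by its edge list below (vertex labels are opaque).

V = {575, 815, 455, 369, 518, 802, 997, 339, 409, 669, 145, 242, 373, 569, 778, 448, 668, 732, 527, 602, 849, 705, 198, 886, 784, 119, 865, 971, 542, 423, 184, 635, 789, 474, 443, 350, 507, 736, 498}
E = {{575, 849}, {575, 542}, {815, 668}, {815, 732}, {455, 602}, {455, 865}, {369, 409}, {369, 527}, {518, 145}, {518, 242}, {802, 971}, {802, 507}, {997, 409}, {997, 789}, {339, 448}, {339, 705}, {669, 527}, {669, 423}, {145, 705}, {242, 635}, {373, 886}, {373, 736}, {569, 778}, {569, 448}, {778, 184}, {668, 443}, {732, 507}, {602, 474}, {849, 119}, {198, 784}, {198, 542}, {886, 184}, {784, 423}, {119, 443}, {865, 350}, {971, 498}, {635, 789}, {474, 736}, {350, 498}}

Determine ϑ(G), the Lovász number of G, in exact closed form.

Vertex 448 has 2 neighbors: 339, 569.
deg(518) = 2; N(518) = {145, 242}.
Vertex 184 has 2 neighbors: 778, 886.
deg(339) = 2; N(339) = {448, 705}.
Every vertex has degree 2 (N=39); this is C_{39}, the 39-cycle.
The 20 distinct eigenvalues: [2.0, 1.974, 1.897, 1.771, 1.599, 1.385, 1.136, 0.857, 0.556, 0.241, -0.081, -0.4, -0.709, -1.0, -1.265, -1.497, -1.69, -1.84, -1.942, -1.994].
Lovász: ϑ = −39(-2*cos(pi/39))/(2+-(-1)*2*cos(pi/39)) = 39*cos(pi/39)/(cos(pi/39) + 1).
Numerically 19.468332.
Check 19 ≤ 39*cos(pi/39)/(cos(pi/39) + 1) ≤ 20: both strict.

39*cos(pi/39)/(cos(pi/39) + 1)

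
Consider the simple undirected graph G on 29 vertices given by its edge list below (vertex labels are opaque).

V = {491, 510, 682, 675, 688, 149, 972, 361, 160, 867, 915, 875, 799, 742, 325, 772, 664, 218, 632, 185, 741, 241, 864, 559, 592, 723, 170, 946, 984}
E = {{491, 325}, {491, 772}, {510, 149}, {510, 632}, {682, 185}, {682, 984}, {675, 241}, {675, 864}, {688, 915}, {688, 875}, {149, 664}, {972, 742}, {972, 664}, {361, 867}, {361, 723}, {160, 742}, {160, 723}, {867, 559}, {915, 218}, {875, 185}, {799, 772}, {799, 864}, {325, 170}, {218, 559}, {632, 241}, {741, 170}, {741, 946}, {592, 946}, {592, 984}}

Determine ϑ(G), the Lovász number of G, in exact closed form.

deg(682) = 2; N(682) = {185, 984}.
N(875) = {688, 185}, |N(875)| = 2.
N(632) = {510, 241}, |N(632)| = 2.
Vertex 799 has 2 neighbors: 772, 864.
29-vertex 2-regular graph: the odd cycle C_{29}.
A has 15 distinct eigenvalues ≈ [2.0, 1.9532, 1.8152, 1.5922, 1.2948, 0.9368, 0.5351, 0.1083, -0.3236, -0.7403, -1.1224, -1.452, -1.7137, -1.8953, -1.9883].
−29·(-2*cos(pi/29)) / ((2)−(-2*cos(pi/29))) = 29*cos(pi/29)/(cos(pi/29) + 1) = ϑ(G).
ϑ(G) ≈ 14.45738.
Sandwich: α(G)=14 ≤ ϑ(G)=29*cos(pi/29)/(cos(pi/29) + 1) ≤ χ(Ḡ)=15 (both strict).

29*cos(pi/29)/(cos(pi/29) + 1)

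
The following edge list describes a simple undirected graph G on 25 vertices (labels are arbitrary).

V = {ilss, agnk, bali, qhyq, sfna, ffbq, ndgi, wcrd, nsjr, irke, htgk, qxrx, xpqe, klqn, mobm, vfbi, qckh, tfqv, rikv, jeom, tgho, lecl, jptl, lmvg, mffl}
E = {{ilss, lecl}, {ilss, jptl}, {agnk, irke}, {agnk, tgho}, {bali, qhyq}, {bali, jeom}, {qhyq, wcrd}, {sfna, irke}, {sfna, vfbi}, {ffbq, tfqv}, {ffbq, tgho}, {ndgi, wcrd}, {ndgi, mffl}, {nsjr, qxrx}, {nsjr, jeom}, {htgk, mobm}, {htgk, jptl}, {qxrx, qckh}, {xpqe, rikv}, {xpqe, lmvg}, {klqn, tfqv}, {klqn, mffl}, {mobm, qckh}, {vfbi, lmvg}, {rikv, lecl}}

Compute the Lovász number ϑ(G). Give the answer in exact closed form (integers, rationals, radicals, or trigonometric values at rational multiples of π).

Vertex qckh has 2 neighbors: qxrx, mobm.
Vertex irke has 2 neighbors: agnk, sfna.
N(qxrx) = {nsjr, qckh}, |N(qxrx)| = 2.
deg(vfbi) = 2; N(vfbi) = {sfna, lmvg}.
Every vertex has degree 2 (N=25); a single 25-cycle (edge-transitive).
The 13 distinct eigenvalues: [2.0, 1.93717, 1.75261, 1.45794, 1.07165, 0.61803, 0.12558, -0.37476, -0.85156, -1.27485, -1.61803, -1.85955, -1.98423].
With N=25: ϑ(G) = 25·(-(-1)*2*cos(pi/25))/(2−(-2*cos(pi/25))) = 25*cos(pi/25)/(cos(pi/25) + 1).
≈ 12.4505218 (to 7 d.p.).
Sandwich: α(G)=12 ≤ ϑ(G)=25*cos(pi/25)/(cos(pi/25) + 1) ≤ χ(Ḡ)=13 (both strict).

25*cos(pi/25)/(cos(pi/25) + 1)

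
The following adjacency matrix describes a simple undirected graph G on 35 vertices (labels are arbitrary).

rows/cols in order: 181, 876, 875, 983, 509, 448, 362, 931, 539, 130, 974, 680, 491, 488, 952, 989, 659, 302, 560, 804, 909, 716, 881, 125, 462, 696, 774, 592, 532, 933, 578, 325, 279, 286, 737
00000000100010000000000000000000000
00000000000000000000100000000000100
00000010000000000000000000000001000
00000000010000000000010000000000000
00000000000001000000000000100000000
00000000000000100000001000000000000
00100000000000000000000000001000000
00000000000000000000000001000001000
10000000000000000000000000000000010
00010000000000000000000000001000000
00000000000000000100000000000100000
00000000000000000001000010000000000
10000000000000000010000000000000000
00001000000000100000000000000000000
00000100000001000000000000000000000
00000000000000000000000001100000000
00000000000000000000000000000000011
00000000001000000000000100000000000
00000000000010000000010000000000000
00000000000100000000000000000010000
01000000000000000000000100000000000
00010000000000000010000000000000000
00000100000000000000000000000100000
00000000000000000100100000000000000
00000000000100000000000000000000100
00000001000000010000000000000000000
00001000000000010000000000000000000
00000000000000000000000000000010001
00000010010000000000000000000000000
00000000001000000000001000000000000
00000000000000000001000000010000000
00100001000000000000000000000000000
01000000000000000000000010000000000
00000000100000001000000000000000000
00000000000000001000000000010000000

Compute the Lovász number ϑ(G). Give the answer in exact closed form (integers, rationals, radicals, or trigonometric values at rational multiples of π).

deg(952) = 2; N(952) = {448, 488}.
deg(491) = 2; N(491) = {181, 560}.
Vertex 931 has 2 neighbors: 696, 325.
Vertex 286 has 2 neighbors: 539, 659.
G on 35 vertices is 2-regular; this is C_{35}, the 35-cycle.
The 18 distinct eigenvalues: [2.0, 1.967859, 1.87247, 1.716898, 1.506143, 1.24698, 0.947737, 0.618034, 0.268467, -0.08973, -0.445042, -0.78605, -1.101794, -1.382125, -1.618034, -1.801938, -1.927926, -1.991949].
With N=35: ϑ(G) = 35·(-(-1)*2*cos(pi/35))/(2−(-2*cos(pi/35))) = 35*cos(pi/35)/(cos(pi/35) + 1).
= 17.464704… (decimal).
17 ≤ 35*cos(pi/35)/(cos(pi/35) + 1) ≤ 18: both strict.

35*cos(pi/35)/(cos(pi/35) + 1)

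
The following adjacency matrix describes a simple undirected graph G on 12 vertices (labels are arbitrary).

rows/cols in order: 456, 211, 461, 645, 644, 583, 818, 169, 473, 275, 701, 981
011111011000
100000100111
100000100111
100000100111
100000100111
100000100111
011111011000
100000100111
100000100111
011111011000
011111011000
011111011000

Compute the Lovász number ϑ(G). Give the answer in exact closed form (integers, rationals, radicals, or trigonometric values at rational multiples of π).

deg(701) = 7; N(701) = {211, 461, 645, 644, 583, 169, 473}.
Vertex 645 has 5 neighbors: 456, 818, 275, 701, 981.
Vertex 211 has 5 neighbors: 456, 818, 275, 701, 981.
N(461) = {456, 818, 275, 701, 981}, |N(461)| = 5.
G = K_{7,5}: α = 7 = χ(Ḡ), so ϑ = 7.
ϑ(G) ≈ 7.00000.
7 ≤ 7 ≤ 7: collapsed.

7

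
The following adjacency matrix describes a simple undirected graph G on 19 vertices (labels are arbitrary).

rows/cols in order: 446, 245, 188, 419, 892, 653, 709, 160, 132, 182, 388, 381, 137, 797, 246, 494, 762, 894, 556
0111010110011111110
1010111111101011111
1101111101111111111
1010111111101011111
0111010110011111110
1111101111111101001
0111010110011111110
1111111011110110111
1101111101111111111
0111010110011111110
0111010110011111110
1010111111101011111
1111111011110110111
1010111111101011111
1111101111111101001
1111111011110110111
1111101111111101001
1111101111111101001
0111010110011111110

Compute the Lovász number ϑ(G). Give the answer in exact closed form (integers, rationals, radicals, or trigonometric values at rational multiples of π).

Vertex 556 has 13 neighbors: 245, 188, 419, 653, 160, 132, 381, 137, 797, 246, 494, 762, 894.
N(137) = {446, 245, 188, 419, 892, 653, 709, 132, 182, 388, 381, 797, 246, 762, 894, 556}, |N(137)| = 16.
deg(160) = 16; N(160) = {446, 245, 188, 419, 892, 653, 709, 132, 182, 388, 381, 797, 246, 762, 894, 556}.
N(797) = {446, 188, 892, 653, 709, 160, 132, 182, 388, 137, 246, 494, 762, 894, 556}, |N(797)| = 15.
5 parts of sizes [6, 4, 4, 3, 2]; α(G) = 6 = ϑ (perfect).
≈ 6.000000 (to 6 d.p.).
Lovász sandwich 6 ≤ 6 ≤ 6: collapsed.

6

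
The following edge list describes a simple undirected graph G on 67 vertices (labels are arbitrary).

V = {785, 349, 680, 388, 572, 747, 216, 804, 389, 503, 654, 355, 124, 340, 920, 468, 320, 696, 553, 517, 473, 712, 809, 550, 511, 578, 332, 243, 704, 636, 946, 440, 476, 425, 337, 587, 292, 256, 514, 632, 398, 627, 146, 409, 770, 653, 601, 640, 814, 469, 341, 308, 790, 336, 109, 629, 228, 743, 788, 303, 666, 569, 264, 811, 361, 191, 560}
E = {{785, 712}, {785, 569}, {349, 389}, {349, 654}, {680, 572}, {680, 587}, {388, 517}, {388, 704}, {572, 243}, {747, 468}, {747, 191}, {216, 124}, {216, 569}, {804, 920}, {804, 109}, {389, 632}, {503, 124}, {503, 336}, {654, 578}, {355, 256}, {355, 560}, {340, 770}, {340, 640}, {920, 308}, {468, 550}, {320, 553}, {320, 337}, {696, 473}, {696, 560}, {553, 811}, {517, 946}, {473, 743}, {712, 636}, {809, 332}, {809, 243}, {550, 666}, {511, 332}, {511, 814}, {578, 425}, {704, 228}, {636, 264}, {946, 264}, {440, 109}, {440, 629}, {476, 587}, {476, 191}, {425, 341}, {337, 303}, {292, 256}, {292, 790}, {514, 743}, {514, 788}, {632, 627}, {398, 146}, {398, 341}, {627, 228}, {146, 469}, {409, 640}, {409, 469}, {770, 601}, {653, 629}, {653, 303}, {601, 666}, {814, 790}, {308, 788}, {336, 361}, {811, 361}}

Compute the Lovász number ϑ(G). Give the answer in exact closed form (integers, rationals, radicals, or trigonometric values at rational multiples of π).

67*cos(pi/67)/(cos(pi/67) + 1)

Vertex 191 has 2 neighbors: 747, 476.
deg(946) = 2; N(946) = {517, 264}.
deg(712) = 2; N(712) = {785, 636}.
deg(124) = 2; N(124) = {216, 503}.
Every vertex has degree 2 (N=67); the odd cycle C_{67}.
Distinct eigenvalues (to 6 d.p.): [2.0, 1.991212, 1.964925, 1.92137, 1.860931, 1.784137, 1.691664, 1.584325, 1.463063, 1.328943, 1.183144, 1.026948, 0.861727, 0.688934, 0.510086, 0.326755, 0.140552, -0.046885, -0.233911, -0.418881, -0.600169, -0.776184, -0.945377, -1.106262, -1.257426, -1.397539, -1.52537, -1.639797, -1.739813, -1.824539, -1.893231, -1.945286, -1.980245, -1.997802].
Lovász: ϑ = −67(-2*cos(pi/67))/(2+-(-1)*2*cos(pi/67)) = 67*cos(pi/67)/(cos(pi/67) + 1).
Numerically 33.4815798.
33 ≤ 67*cos(pi/67)/(cos(pi/67) + 1) ≤ 34: both strict.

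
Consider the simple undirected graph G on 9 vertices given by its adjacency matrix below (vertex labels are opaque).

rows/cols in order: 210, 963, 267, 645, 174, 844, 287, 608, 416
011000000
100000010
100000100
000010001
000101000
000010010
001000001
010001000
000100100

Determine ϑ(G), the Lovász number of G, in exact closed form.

deg(645) = 2; N(645) = {174, 416}.
N(844) = {174, 608}, |N(844)| = 2.
Vertex 174 has 2 neighbors: 645, 844.
Vertex 210 has 2 neighbors: 963, 267.
Regular of degree 2 on 9 vertices: a single 9-cycle (edge-transitive).
A has 5 distinct eigenvalues ≈ [2.0, 1.532, 0.347, -1.0, -1.879].
−9·(-2*cos(pi/9)) / ((2)−(-2*cos(pi/9))) = 9*cos(pi/9)/(cos(pi/9) + 1) = ϑ(G).
≈ 4.3601 (to 4 d.p.).
Lovász sandwich 4 ≤ 9*cos(pi/9)/(cos(pi/9) + 1) ≤ 5: both strict.

9*cos(pi/9)/(cos(pi/9) + 1)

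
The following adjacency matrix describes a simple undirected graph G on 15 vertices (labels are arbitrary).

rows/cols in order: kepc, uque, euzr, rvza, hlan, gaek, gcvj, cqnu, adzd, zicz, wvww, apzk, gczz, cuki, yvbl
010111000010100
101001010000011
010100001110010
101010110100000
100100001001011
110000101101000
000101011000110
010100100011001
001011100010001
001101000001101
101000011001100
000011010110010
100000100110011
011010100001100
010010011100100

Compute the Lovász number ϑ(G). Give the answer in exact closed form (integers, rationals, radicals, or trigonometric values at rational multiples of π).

deg(gcvj) = 6; N(gcvj) = {rvza, gaek, cqnu, adzd, gczz, cuki}.
N(zicz) = {euzr, rvza, gaek, apzk, gczz, yvbl}, |N(zicz)| = 6.
N(uque) = {kepc, euzr, gaek, cqnu, cuki, yvbl}, |N(uque)| = 6.
N(hlan) = {kepc, rvza, adzd, apzk, cuki, yvbl}, |N(hlan)| = 6.
15-vertex 6-regular graph: Kneser-type, 2-subsets of [6].
spec(A) ≈ [6.0, 1.0, -3.0] (distinct, 6 d.p.).
ϑ = −N·λ_min/(λ_max−λ_min) = −15·(-3)/(6−(-3)) = 5.
= 5.000000000… (decimal).

5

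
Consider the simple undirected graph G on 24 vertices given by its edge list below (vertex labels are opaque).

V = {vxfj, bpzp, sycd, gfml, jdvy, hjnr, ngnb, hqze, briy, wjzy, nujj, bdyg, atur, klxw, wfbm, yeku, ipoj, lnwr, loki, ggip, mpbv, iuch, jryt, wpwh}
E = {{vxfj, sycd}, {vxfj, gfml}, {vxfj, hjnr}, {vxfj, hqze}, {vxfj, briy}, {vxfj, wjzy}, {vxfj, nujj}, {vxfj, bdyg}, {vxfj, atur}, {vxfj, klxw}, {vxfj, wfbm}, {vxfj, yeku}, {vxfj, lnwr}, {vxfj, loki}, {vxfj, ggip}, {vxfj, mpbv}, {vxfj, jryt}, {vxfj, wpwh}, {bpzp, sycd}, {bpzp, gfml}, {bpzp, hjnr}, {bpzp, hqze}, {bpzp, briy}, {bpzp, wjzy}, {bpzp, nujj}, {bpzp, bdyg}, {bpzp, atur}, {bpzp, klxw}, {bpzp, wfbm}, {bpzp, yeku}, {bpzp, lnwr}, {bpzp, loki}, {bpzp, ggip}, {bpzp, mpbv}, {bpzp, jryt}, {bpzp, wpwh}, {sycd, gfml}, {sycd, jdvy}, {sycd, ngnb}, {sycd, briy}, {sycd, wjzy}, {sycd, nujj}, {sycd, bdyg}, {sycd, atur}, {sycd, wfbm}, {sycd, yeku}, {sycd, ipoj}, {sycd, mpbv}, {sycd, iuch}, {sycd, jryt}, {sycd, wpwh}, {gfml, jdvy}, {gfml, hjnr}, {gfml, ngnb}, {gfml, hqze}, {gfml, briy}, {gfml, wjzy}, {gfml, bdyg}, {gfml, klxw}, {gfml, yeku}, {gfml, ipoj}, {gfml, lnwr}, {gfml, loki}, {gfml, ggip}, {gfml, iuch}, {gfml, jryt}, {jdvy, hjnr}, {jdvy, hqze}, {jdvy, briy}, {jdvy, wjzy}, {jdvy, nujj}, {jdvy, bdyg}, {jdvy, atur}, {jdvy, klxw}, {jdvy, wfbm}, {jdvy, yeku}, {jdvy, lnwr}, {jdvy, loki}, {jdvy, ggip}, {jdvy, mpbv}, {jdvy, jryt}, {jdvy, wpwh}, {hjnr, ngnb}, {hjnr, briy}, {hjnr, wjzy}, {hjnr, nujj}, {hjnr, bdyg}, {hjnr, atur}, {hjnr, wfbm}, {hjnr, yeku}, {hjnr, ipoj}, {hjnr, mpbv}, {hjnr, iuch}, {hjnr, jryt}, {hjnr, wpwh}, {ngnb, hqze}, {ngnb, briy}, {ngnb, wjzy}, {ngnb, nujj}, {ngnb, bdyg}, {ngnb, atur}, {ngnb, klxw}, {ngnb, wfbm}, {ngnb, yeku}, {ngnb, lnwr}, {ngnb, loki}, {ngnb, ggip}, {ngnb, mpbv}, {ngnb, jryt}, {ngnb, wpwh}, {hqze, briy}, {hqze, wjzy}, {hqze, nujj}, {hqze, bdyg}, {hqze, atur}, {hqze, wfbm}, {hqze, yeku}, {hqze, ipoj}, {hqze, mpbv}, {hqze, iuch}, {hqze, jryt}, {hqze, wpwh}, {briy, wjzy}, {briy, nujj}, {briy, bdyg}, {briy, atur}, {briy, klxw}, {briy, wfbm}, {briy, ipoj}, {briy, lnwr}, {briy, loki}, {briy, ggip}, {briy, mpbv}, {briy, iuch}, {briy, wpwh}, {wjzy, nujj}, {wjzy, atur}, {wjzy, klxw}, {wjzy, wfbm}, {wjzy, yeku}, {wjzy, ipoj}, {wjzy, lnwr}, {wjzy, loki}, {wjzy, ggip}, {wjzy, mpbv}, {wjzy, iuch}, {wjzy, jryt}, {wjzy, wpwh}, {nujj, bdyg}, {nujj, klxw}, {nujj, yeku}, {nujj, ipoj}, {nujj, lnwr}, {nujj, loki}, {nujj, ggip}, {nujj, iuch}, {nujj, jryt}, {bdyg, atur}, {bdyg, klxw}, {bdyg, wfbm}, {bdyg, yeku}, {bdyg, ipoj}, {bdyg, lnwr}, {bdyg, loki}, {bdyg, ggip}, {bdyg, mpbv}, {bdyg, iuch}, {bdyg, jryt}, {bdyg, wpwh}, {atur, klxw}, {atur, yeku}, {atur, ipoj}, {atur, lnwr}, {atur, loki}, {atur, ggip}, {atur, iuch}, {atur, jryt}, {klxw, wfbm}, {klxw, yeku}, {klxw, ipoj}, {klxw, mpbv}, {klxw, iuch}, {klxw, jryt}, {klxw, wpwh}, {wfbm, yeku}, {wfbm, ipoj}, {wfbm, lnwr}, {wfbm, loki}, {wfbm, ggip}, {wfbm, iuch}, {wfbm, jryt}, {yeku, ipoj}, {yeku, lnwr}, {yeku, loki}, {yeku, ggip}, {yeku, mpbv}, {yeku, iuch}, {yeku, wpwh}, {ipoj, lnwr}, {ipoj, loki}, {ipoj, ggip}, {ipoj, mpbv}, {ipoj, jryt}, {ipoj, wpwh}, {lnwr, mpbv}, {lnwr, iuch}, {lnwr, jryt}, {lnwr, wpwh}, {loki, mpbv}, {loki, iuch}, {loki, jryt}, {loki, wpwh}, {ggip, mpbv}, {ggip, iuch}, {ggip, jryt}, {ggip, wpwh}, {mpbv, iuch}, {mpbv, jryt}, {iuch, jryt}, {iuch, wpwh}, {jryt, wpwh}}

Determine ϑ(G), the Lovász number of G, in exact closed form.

N(atur) = {vxfj, bpzp, sycd, jdvy, hjnr, ngnb, hqze, briy, wjzy, bdyg, klxw, yeku, ipoj, lnwr, loki, ggip, iuch, jryt}, |N(atur)| = 18.
Vertex ipoj has 18 neighbors: sycd, gfml, hjnr, hqze, briy, wjzy, nujj, bdyg, atur, klxw, wfbm, yeku, lnwr, loki, ggip, mpbv, jryt, wpwh.
Vertex iuch has 18 neighbors: sycd, gfml, hjnr, hqze, briy, wjzy, nujj, bdyg, atur, klxw, wfbm, yeku, lnwr, loki, ggip, mpbv, jryt, wpwh.
Vertex lnwr has 17 neighbors: vxfj, bpzp, gfml, jdvy, ngnb, briy, wjzy, nujj, bdyg, atur, wfbm, yeku, ipoj, mpbv, iuch, jryt, wpwh.
Complete 5-partite, parts [7, 6, 6, 3, 2]: perfect, ϑ = α = 7.
= 7.00000… (decimal).
α=7, χ(Ḡ)=7; ϑ=7 lies between (collapsed).

7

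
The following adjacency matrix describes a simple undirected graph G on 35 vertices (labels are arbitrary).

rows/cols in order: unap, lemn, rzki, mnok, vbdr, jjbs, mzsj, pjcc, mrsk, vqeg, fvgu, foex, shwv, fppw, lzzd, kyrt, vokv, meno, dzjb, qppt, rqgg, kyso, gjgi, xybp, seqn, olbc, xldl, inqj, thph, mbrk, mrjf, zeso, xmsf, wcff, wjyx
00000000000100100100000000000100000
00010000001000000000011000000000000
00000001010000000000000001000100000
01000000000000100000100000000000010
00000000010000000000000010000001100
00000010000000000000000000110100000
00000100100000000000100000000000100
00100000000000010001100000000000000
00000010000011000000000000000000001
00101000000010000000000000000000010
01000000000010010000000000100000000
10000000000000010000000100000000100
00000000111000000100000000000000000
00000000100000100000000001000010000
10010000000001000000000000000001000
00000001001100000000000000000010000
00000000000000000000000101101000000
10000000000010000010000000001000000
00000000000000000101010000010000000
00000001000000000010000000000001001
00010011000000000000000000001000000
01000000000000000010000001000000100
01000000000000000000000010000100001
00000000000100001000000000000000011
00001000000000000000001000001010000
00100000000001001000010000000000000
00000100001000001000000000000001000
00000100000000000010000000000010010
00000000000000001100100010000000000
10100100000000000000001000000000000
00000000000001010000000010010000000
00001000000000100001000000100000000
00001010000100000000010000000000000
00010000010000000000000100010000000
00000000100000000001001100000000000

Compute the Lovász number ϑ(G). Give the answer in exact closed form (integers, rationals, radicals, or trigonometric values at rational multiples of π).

15

N(mzsj) = {jjbs, mrsk, rqgg, xmsf}, |N(mzsj)| = 4.
deg(rqgg) = 4; N(rqgg) = {mnok, mzsj, pjcc, thph}.
Vertex fppw has 4 neighbors: mrsk, lzzd, olbc, mrjf.
Vertex seqn has 4 neighbors: vbdr, gjgi, thph, mrjf.
35-vertex 4-regular graph: this is K(7,3), the Kneser graph.
spec(A) ≈ [4.0, 2.0, -1.0, -3.0] (distinct, 4 d.p.).
With N=35: ϑ(G) = 35·(-1*(-3))/(4−(-3)) = 15.
Numerically 15.0000000.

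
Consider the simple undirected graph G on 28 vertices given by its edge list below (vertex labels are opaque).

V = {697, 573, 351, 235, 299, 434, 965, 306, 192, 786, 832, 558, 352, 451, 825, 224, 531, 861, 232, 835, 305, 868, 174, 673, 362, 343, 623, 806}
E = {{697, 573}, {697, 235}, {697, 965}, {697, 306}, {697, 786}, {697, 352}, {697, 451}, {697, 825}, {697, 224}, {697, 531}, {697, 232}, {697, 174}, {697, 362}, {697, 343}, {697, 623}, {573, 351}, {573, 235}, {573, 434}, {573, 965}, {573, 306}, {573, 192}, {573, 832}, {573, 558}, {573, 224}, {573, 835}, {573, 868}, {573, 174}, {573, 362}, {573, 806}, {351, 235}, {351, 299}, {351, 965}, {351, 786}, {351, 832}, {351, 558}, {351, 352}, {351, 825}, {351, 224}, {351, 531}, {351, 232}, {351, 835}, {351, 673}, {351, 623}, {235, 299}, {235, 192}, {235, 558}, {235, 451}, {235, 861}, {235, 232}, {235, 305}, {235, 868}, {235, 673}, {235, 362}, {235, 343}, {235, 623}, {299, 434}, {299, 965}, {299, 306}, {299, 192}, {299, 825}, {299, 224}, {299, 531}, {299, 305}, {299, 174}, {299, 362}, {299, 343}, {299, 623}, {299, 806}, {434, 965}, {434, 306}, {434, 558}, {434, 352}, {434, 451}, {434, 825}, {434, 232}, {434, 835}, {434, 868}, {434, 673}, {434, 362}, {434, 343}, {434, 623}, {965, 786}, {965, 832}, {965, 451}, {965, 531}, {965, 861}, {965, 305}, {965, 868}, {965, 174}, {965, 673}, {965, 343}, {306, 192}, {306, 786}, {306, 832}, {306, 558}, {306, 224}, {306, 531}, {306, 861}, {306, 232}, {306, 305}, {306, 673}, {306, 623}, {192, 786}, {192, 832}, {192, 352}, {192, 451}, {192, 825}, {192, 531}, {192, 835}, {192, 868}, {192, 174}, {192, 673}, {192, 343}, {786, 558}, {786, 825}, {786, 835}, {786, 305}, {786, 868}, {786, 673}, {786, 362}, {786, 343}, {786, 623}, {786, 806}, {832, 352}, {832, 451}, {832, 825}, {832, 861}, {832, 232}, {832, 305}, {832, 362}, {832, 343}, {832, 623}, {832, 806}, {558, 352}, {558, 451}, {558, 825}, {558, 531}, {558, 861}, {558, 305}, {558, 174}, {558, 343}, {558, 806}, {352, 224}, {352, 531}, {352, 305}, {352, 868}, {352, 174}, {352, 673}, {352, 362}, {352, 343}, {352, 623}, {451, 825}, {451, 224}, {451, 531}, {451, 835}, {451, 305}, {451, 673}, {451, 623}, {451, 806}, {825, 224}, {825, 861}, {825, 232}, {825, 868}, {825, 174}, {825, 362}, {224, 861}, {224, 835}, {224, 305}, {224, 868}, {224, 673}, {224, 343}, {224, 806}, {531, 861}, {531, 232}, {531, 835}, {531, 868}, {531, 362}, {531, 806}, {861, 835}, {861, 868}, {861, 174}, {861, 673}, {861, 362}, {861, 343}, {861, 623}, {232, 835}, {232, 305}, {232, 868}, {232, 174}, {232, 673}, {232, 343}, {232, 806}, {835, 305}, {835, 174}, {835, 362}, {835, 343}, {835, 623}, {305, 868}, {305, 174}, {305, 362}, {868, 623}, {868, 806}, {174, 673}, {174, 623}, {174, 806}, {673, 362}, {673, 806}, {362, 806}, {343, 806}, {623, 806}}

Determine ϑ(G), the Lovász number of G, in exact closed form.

7

deg(786) = 15; N(786) = {697, 351, 965, 306, 192, 558, 825, 835, 305, 868, 673, 362, 343, 623, 806}.
deg(232) = 15; N(232) = {697, 351, 235, 434, 306, 832, 825, 531, 835, 305, 868, 174, 673, 343, 806}.
N(352) = {697, 351, 434, 192, 832, 558, 224, 531, 305, 868, 174, 673, 362, 343, 623}, |N(352)| = 15.
Vertex 451 has 15 neighbors: 697, 235, 434, 965, 192, 832, 558, 825, 224, 531, 835, 305, 673, 623, 806.
28-vertex 15-regular graph: Kneser K(8,2) on C(8,2)=28 vertices.
Distinct eigenvalues (to 5 d.p.): [15.0, 1.0, -5.0].
With N=28: ϑ(G) = 28·(-1*(-5))/(15−(-5)) = 7.
≈ 7.0000 (to 4 d.p.).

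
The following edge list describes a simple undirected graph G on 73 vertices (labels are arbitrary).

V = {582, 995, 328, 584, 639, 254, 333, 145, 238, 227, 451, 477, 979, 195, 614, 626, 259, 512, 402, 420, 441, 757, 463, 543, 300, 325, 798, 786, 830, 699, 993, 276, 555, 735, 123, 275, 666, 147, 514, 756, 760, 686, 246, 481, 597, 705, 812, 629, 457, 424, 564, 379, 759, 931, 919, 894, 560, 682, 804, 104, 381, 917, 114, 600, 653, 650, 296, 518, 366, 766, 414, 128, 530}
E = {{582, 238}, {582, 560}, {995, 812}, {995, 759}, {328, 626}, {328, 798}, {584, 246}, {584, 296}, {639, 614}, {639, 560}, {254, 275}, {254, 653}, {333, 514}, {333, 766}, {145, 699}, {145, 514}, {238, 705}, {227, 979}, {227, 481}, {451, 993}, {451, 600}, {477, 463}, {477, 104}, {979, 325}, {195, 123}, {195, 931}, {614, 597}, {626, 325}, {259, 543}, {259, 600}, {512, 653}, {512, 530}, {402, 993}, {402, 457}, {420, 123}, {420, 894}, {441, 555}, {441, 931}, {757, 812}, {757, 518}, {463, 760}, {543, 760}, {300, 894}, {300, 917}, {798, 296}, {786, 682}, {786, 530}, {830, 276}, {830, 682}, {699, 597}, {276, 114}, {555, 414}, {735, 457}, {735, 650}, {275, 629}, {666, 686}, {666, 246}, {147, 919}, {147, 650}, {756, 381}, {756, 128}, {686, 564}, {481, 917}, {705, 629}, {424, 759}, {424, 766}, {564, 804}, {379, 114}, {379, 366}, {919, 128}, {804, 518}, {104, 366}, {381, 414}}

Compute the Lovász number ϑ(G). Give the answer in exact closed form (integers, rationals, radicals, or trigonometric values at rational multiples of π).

73*cos(pi/73)/(cos(pi/73) + 1)

Vertex 114 has 2 neighbors: 276, 379.
Vertex 414 has 2 neighbors: 555, 381.
deg(481) = 2; N(481) = {227, 917}.
Vertex 259 has 2 neighbors: 543, 600.
2-regular, N=73; connected 2-regular on 73 ⇒ C_{73}.
A has 37 distinct eigenvalues ≈ [2.0, 1.9926, 1.97044, 1.9337, 1.88263, 1.81764, 1.73918, 1.64785, 1.54431, 1.42935, 1.3038, 1.1686, 1.02474, 0.8733, 0.7154, 0.55219, 0.3849, 0.21476, 0.04303, -0.12902, -0.30011, -0.46898, -0.63438, -0.79509, -0.9499, -1.09769, -1.23734, -1.36784, -1.48821, -1.59756, -1.69508, -1.78006, -1.85185, -1.90993, -1.95388, -1.98335, -1.99815].
λ_max=2, λ_min=-2*cos(pi/73); ϑ = −73·λ_min/(λ_max−λ_min) = 73*cos(pi/73)/(cos(pi/73) + 1).
ϑ(G) ≈ 36.4831.
α=36, χ(Ḡ)=37; ϑ=73*cos(pi/73)/(cos(pi/73) + 1) lies between (both strict).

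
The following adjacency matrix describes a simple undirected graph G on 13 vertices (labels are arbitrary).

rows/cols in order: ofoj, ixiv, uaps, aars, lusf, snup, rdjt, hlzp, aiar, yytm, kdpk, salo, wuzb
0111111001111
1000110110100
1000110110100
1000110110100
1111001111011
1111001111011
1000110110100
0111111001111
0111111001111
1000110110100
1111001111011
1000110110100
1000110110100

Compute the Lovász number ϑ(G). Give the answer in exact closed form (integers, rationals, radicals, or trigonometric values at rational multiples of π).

7

N(hlzp) = {ixiv, uaps, aars, lusf, snup, rdjt, yytm, kdpk, salo, wuzb}, |N(hlzp)| = 10.
deg(salo) = 6; N(salo) = {ofoj, lusf, snup, hlzp, aiar, kdpk}.
N(rdjt) = {ofoj, lusf, snup, hlzp, aiar, kdpk}, |N(rdjt)| = 6.
deg(snup) = 10; N(snup) = {ofoj, ixiv, uaps, aars, rdjt, hlzp, aiar, yytm, salo, wuzb}.
3 parts of sizes [7, 3, 3]; α(G) = 7 = ϑ (perfect).
ϑ(G) ≈ 7.0000000.
Lovász sandwich 7 ≤ 7 ≤ 7: collapsed.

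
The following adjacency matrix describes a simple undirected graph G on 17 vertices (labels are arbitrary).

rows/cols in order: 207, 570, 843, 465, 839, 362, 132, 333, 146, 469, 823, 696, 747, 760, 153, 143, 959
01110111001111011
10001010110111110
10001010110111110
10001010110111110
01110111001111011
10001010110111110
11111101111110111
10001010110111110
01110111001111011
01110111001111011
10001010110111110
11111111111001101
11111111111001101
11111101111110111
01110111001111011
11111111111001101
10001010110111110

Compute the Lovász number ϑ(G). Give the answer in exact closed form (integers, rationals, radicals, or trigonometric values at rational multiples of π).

7

N(839) = {570, 843, 465, 362, 132, 333, 823, 696, 747, 760, 143, 959}, |N(839)| = 12.
Vertex 570 has 10 neighbors: 207, 839, 132, 146, 469, 696, 747, 760, 153, 143.
Vertex 362 has 10 neighbors: 207, 839, 132, 146, 469, 696, 747, 760, 153, 143.
deg(153) = 12; N(153) = {570, 843, 465, 362, 132, 333, 823, 696, 747, 760, 143, 959}.
Complete 4-partite, parts [7, 5, 3, 2]: perfect, ϑ = α = 7.
≈ 7.000000000 (to 9 d.p.).
Check 7 ≤ 7 ≤ 7: collapsed.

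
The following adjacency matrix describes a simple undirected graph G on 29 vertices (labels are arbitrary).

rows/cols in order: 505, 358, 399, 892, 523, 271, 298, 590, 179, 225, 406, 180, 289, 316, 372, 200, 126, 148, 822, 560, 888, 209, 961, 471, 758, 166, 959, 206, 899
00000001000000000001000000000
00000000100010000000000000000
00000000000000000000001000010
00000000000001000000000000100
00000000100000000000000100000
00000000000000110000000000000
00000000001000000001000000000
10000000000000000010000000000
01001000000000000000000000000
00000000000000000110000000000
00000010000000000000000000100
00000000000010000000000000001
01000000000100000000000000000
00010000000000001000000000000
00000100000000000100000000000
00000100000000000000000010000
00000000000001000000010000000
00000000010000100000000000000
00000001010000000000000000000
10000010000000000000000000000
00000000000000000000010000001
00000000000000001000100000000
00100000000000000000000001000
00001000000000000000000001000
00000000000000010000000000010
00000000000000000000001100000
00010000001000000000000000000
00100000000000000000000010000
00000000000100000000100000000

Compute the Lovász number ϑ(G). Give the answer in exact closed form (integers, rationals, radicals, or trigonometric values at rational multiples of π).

N(206) = {399, 758}, |N(206)| = 2.
Vertex 271 has 2 neighbors: 372, 200.
N(225) = {148, 822}, |N(225)| = 2.
deg(200) = 2; N(200) = {271, 758}.
2-regular, N=29; connected 2-regular on 29 ⇒ C_{29}.
spec(A) ≈ [2.0, 1.9532, 1.8152, 1.5922, 1.2948, 0.9368, 0.5351, 0.1083, -0.3236, -0.7403, -1.1224, -1.452, -1.7137, -1.8953, -1.9883] (distinct, 4 d.p.).
ϑ = −N·λ_min/(λ_max−λ_min) = −29·(-2*cos(pi/29))/(2−(-2*cos(pi/29))) = 29*cos(pi/29)/(cos(pi/29) + 1).
ϑ(G) ≈ 14.45738.
Lovász sandwich 14 ≤ 29*cos(pi/29)/(cos(pi/29) + 1) ≤ 15: both strict.

29*cos(pi/29)/(cos(pi/29) + 1)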